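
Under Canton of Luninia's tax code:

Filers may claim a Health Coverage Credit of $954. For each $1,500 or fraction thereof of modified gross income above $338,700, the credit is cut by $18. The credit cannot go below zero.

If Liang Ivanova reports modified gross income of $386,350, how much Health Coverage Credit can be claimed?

$378

Health Coverage Credit: income exceeds $338,700 by $47,650, which is 32 full-or-partial $1,500 increments; reduction = 32 × $18 = $576, leaving $378.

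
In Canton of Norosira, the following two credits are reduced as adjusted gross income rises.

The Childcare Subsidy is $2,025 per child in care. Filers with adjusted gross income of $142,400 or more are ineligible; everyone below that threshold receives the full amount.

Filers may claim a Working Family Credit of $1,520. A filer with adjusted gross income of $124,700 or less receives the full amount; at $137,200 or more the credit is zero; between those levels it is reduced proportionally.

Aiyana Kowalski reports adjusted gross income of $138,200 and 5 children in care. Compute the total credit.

Childcare Subsidy: base = 5 × $2,025 = $10,125. $138,200 is below the $142,400 cutoff, so the full $10,125 applies.
Working Family Credit: $138,200 is at or above $137,200, so the credit is $0.
Total: $10,125 + $0 = $10,125.

$10,125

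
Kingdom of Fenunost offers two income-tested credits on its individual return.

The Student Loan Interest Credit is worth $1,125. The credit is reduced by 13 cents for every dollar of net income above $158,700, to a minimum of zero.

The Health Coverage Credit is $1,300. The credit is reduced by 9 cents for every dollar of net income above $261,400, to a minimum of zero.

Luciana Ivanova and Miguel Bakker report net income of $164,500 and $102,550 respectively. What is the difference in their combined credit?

$754

Luciana ($164,500): Student Loan Interest Credit: 13% of the $5,800 excess over $158,700 is $754; credit = $1,125 − $754 = $371. Health Coverage Credit: $164,500 is at or below the $261,400 threshold, so the full $1,300 applies. total $371 + $1,300 = $1,671
Miguel ($102,550): Student Loan Interest Credit: $102,550 is at or below the $158,700 threshold, so the full $1,125 applies. Health Coverage Credit: $102,550 is at or below the $261,400 threshold, so the full $1,300 applies. total $1,125 + $1,300 = $2,425
Difference: |$1,671 − $2,425| = $754.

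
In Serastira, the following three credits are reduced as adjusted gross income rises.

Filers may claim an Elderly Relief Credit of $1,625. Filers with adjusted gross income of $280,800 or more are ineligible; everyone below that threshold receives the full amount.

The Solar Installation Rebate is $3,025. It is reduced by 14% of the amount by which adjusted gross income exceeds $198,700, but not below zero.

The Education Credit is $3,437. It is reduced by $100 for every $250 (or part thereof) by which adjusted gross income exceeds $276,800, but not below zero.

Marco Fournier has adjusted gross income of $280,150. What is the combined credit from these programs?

$3,662

Elderly Relief Credit: $280,150 is below the $280,800 cutoff, so the full $1,625 applies.
Solar Installation Rebate: 14% of the $81,450 excess over $198,700 is $11,403 ≥ base, so the credit is $0.
Education Credit: income exceeds $276,800 by $3,350, which is 14 full-or-partial $250 increments; reduction = 14 × $100 = $1,400, leaving $2,037.
Total: $1,625 + $0 + $2,037 = $3,662.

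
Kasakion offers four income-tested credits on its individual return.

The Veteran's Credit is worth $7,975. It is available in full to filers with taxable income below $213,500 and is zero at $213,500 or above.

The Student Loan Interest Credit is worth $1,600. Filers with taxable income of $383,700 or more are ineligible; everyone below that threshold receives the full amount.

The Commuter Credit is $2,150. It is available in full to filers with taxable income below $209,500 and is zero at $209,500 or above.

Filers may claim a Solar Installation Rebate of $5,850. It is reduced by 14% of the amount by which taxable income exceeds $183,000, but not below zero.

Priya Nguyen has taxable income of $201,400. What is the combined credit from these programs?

Veteran's Credit: $201,400 is below the $213,500 cutoff, so the full $7,975 applies.
Student Loan Interest Credit: $201,400 is below the $383,700 cutoff, so the full $1,600 applies.
Commuter Credit: $201,400 is below the $209,500 cutoff, so the full $2,150 applies.
Solar Installation Rebate: 14% of the $18,400 excess over $183,000 is $2,576; credit = $5,850 − $2,576 = $3,274.
Total: $7,975 + $1,600 + $2,150 + $3,274 = $14,999.

$14,999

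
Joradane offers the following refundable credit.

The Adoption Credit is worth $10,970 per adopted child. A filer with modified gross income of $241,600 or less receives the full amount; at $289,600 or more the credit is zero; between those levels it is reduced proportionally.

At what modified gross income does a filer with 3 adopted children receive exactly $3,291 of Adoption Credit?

$284,800

Full credit = 3 × $10,970 = $32,910.
$3,291 is 3,291/32,910 of the full $32,910, so 29,619/32,910 of the $48,000 range has been used: income = $241,600 + $48,000 × 29,619/32,910 = $284,800.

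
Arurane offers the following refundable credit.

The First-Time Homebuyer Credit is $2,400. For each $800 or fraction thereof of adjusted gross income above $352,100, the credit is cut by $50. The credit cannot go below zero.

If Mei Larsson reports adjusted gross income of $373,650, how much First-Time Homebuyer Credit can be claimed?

$1,050

First-Time Homebuyer Credit: income exceeds $352,100 by $21,550, which is 27 full-or-partial $800 increments; reduction = 27 × $50 = $1,350, leaving $1,050.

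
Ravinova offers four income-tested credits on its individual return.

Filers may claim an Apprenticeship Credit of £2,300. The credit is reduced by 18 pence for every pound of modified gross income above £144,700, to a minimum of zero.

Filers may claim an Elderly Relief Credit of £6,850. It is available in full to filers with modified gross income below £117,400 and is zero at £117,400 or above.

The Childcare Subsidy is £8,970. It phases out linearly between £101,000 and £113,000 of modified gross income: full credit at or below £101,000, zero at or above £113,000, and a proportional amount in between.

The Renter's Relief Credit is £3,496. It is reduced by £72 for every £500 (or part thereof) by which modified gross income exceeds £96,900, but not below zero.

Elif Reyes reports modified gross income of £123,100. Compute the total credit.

£2,300

Apprenticeship Credit: £123,100 is at or below the £144,700 threshold, so the full £2,300 applies.
Elderly Relief Credit: £123,100 meets or exceeds the £117,400 cutoff, so the credit is £0.
Childcare Subsidy: £123,100 is at or above £113,000, so the credit is £0.
Renter's Relief Credit: income exceeds £96,900 by £26,200 → 53 increments × £72 = £3,816 ≥ base, so the credit is £0.
Total: £2,300 + £0 + £0 + £0 = £2,300.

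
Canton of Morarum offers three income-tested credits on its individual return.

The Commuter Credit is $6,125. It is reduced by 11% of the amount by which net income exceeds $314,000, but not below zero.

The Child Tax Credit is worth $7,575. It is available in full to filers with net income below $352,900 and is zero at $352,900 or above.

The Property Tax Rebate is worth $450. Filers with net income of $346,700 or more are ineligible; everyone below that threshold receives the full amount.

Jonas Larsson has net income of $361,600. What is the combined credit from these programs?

Commuter Credit: 11% of the $47,600 excess over $314,000 is $5,236; credit = $6,125 − $5,236 = $889.
Child Tax Credit: $361,600 meets or exceeds the $352,900 cutoff, so the credit is $0.
Property Tax Rebate: $361,600 meets or exceeds the $346,700 cutoff, so the credit is $0.
Total: $889 + $0 + $0 = $889.

$889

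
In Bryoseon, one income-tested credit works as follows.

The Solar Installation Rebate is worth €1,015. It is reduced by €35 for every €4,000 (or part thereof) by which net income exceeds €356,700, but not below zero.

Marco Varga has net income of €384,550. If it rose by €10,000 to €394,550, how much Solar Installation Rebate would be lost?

At €384,550 — income exceeds €356,700 by €27,850, which is 7 full-or-partial €4,000 increments; reduction = 7 × €35 = €245, leaving €770.
At €394,550 — income exceeds €356,700 by €37,850, which is 10 full-or-partial €4,000 increments; reduction = 10 × €35 = €350, leaving €665.
Lost: €770 − €665 = €105.

€105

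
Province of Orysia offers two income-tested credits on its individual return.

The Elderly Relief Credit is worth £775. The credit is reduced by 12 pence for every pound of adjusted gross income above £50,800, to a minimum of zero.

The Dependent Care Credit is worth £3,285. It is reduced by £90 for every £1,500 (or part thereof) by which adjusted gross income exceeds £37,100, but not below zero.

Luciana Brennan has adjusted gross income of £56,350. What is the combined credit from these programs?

Elderly Relief Credit: 12% of the £5,550 excess over £50,800 is £666; credit = £775 − £666 = £109.
Dependent Care Credit: income exceeds £37,100 by £19,250, which is 13 full-or-partial £1,500 increments; reduction = 13 × £90 = £1,170, leaving £2,115.
Total: £109 + £2,115 = £2,224.

£2,224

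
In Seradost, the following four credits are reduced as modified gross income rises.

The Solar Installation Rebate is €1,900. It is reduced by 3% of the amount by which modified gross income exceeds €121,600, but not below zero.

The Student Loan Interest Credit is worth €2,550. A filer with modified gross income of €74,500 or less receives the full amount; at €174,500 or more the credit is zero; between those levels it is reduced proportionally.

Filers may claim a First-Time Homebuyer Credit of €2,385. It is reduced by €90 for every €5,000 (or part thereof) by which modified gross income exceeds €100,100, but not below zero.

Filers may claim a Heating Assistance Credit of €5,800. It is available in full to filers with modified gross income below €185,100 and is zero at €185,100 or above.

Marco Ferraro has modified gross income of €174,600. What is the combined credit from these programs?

€7,145

Solar Installation Rebate: 3% of the €53,000 excess over €121,600 is €1,590; credit = €1,900 − €1,590 = €310.
Student Loan Interest Credit: €174,600 is at or above €174,500, so the credit is €0.
First-Time Homebuyer Credit: income exceeds €100,100 by €74,500, which is 15 full-or-partial €5,000 increments; reduction = 15 × €90 = €1,350, leaving €1,035.
Heating Assistance Credit: €174,600 is below the €185,100 cutoff, so the full €5,800 applies.
Total: €310 + €0 + €1,035 + €5,800 = €7,145.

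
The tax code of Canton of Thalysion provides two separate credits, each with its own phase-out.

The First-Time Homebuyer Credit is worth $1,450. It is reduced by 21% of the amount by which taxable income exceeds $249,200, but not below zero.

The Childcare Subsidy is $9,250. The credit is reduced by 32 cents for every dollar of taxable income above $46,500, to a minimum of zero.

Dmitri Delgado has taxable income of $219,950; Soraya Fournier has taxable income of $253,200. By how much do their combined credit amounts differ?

Dmitri ($219,950): First-Time Homebuyer Credit: $219,950 is at or below the $249,200 threshold, so the full $1,450 applies. Childcare Subsidy: 32% of the $173,450 excess over $46,500 is $55,504 ≥ base, so the credit is $0. total $1,450 + $0 = $1,450
Soraya ($253,200): First-Time Homebuyer Credit: 21% of the $4,000 excess over $249,200 is $840; credit = $1,450 − $840 = $610. Childcare Subsidy: 32% of the $206,700 excess over $46,500 is $66,144 ≥ base, so the credit is $0. total $610 + $0 = $610
Difference: |$1,450 − $610| = $840.

$840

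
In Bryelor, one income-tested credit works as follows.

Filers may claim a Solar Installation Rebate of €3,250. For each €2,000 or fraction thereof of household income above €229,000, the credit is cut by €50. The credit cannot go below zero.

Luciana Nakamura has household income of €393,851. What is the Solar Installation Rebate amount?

Solar Installation Rebate: income exceeds €229,000 by €164,851 → 83 increments × €50 = €4,150 ≥ base, so the credit is €0.

€0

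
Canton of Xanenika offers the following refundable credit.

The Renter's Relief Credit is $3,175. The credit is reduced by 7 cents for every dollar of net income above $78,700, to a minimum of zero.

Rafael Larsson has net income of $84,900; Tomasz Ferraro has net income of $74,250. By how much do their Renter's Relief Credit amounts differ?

Rafael ($84,900): Renter's Relief Credit: 7% of the $6,200 excess over $78,700 is $434; credit = $3,175 − $434 = $2,741.
Tomasz ($74,250): Renter's Relief Credit: $74,250 is at or below the $78,700 threshold, so the full $3,175 applies.
Difference: |$2,741 − $3,175| = $434.

$434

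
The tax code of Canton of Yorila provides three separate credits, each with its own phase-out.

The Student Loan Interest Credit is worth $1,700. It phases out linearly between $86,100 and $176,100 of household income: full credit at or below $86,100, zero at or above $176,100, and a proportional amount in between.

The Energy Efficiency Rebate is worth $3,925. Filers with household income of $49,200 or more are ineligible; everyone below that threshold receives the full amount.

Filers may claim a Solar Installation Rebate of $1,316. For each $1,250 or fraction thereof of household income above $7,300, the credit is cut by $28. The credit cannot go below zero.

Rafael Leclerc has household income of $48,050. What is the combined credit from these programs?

Student Loan Interest Credit: $48,050 is at or below the $86,100 threshold, so the full $1,700 applies.
Energy Efficiency Rebate: $48,050 is below the $49,200 cutoff, so the full $3,925 applies.
Solar Installation Rebate: income exceeds $7,300 by $40,750, which is 33 full-or-partial $1,250 increments; reduction = 33 × $28 = $924, leaving $392.
Total: $1,700 + $3,925 + $392 = $6,017.

$6,017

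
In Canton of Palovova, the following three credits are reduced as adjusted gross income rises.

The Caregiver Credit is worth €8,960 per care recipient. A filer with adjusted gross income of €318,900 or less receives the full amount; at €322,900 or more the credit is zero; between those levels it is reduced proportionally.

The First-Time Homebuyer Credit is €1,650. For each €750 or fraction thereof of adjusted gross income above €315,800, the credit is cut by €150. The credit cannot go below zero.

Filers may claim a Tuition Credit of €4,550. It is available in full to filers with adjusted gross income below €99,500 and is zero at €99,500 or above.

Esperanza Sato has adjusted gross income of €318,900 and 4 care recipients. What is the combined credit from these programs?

€36,740

Caregiver Credit: base = 4 × €8,960 = €35,840. €318,900 is at or below the €318,900 threshold, so the full €35,840 applies.
First-Time Homebuyer Credit: income exceeds €315,800 by €3,100, which is 5 full-or-partial €750 increments; reduction = 5 × €150 = €750, leaving €900.
Tuition Credit: €318,900 meets or exceeds the €99,500 cutoff, so the credit is €0.
Total: €35,840 + €900 + €0 = €36,740.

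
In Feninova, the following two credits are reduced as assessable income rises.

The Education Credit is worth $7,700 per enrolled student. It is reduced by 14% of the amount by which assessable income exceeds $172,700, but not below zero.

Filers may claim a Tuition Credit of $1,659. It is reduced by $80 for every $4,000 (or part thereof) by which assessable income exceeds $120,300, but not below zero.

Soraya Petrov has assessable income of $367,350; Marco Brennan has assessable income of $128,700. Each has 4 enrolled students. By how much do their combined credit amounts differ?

$28,670

Soraya ($367,350): Education Credit: base = 4 × $7,700 = $30,800. 14% of the $194,650 excess over $172,700 is $27,251; credit = $30,800 − $27,251 = $3,549. Tuition Credit: income exceeds $120,300 by $247,050 → 62 increments × $80 = $4,960 ≥ base, so the credit is $0. total $3,549 + $0 = $3,549
Marco ($128,700): Education Credit: base = 4 × $7,700 = $30,800. $128,700 is at or below the $172,700 threshold, so the full $30,800 applies. Tuition Credit: income exceeds $120,300 by $8,400, which is 3 full-or-partial $4,000 increments; reduction = 3 × $80 = $240, leaving $1,419. total $30,800 + $1,419 = $32,219
Difference: |$3,549 − $32,219| = $28,670.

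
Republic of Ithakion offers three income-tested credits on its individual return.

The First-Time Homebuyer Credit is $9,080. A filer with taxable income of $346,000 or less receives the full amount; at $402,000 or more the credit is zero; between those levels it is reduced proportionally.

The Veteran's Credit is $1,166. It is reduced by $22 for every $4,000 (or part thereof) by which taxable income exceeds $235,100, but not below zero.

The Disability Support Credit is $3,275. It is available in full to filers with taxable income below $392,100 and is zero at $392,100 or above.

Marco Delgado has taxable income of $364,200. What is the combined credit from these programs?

$9,844

First-Time Homebuyer Credit: $364,200 is $18,200 into a $56,000 phase-out range, leaving 37,800/56,000 of the credit: $9,080 × 37,800/56,000 = $6,129.
Veteran's Credit: income exceeds $235,100 by $129,100, which is 33 full-or-partial $4,000 increments; reduction = 33 × $22 = $726, leaving $440.
Disability Support Credit: $364,200 is below the $392,100 cutoff, so the full $3,275 applies.
Total: $6,129 + $440 + $3,275 = $9,844.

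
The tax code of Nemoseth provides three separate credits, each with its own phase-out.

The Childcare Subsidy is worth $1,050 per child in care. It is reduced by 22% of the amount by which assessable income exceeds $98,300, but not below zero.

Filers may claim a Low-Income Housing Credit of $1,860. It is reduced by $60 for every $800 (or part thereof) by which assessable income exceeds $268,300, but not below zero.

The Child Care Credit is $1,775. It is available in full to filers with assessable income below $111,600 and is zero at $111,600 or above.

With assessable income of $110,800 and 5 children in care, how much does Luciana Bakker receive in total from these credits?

$6,135

Childcare Subsidy: base = 5 × $1,050 = $5,250. 22% of the $12,500 excess over $98,300 is $2,750; credit = $5,250 − $2,750 = $2,500.
Low-Income Housing Credit: $110,800 is at or below the $268,300 threshold, so the full $1,860 applies.
Child Care Credit: $110,800 is below the $111,600 cutoff, so the full $1,775 applies.
Total: $2,500 + $1,860 + $1,775 = $6,135.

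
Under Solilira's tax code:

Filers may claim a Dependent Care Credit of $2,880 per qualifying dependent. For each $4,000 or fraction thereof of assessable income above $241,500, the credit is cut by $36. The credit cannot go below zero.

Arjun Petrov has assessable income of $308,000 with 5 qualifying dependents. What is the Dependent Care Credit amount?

Dependent Care Credit: base = 5 × $2,880 = $14,400. income exceeds $241,500 by $66,500, which is 17 full-or-partial $4,000 increments; reduction = 17 × $36 = $612, leaving $13,788.

$13,788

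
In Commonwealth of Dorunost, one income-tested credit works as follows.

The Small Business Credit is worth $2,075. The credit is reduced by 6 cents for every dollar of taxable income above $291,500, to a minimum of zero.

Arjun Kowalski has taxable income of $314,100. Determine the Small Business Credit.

Small Business Credit: 6% of the $22,600 excess over $291,500 is $1,356; credit = $2,075 − $1,356 = $719.

$719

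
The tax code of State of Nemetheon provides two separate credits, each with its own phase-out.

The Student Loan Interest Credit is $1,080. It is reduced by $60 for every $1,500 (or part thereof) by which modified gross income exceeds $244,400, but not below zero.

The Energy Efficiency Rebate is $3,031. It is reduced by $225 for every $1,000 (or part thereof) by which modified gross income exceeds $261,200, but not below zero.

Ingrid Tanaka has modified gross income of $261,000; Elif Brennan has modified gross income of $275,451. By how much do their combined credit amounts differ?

$3,391

Ingrid ($261,000): Student Loan Interest Credit: income exceeds $244,400 by $16,600, which is 12 full-or-partial $1,500 increments; reduction = 12 × $60 = $720, leaving $360. Energy Efficiency Rebate: $261,000 is at or below the $261,200 threshold, so the full $3,031 applies. total $360 + $3,031 = $3,391
Elif ($275,451): Student Loan Interest Credit: income exceeds $244,400 by $31,051 → 21 increments × $60 = $1,260 ≥ base, so the credit is $0. Energy Efficiency Rebate: income exceeds $261,200 by $14,251 → 15 increments × $225 = $3,375 ≥ base, so the credit is $0. total $0 + $0 = $0
Difference: |$3,391 − $0| = $3,391.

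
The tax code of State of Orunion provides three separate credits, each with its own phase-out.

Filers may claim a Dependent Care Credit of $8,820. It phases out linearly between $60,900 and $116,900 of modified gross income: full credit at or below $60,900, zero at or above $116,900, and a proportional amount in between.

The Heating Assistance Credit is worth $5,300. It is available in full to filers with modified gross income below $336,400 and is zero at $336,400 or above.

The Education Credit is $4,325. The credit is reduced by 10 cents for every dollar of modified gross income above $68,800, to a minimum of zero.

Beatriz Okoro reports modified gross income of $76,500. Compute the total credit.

Dependent Care Credit: $76,500 is $15,600 into a $56,000 phase-out range, leaving 40,400/56,000 of the credit: $8,820 × 40,400/56,000 = $6,363.
Heating Assistance Credit: $76,500 is below the $336,400 cutoff, so the full $5,300 applies.
Education Credit: 10% of the $7,700 excess over $68,800 is $770; credit = $4,325 − $770 = $3,555.
Total: $6,363 + $5,300 + $3,555 = $15,218.

$15,218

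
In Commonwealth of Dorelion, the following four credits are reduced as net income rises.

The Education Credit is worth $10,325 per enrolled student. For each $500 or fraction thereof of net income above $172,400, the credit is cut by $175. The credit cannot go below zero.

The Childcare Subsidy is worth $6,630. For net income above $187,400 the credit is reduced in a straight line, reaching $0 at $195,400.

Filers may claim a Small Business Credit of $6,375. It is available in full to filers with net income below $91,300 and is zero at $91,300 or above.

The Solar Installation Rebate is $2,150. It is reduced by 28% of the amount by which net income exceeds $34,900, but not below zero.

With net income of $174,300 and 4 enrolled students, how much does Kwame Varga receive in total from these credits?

$47,230

Education Credit: base = 4 × $10,325 = $41,300. income exceeds $172,400 by $1,900, which is 4 full-or-partial $500 increments; reduction = 4 × $175 = $700, leaving $40,600.
Childcare Subsidy: $174,300 is at or below the $187,400 threshold, so the full $6,630 applies.
Small Business Credit: $174,300 meets or exceeds the $91,300 cutoff, so the credit is $0.
Solar Installation Rebate: 28% of the $139,400 excess over $34,900 is $39,032 ≥ base, so the credit is $0.
Total: $40,600 + $6,630 + $0 + $0 = $47,230.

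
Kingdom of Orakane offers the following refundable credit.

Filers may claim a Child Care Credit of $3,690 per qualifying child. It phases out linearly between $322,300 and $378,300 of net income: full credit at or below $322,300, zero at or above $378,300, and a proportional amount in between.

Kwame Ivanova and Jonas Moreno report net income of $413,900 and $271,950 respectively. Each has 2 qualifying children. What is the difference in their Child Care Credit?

Kwame ($413,900): Child Care Credit: base = 2 × $3,690 = $7,380. $413,900 is at or above $378,300, so the credit is $0.
Jonas ($271,950): Child Care Credit: base = 2 × $3,690 = $7,380. $271,950 is at or below the $322,300 threshold, so the full $7,380 applies.
Difference: |$0 − $7,380| = $7,380.

$7,380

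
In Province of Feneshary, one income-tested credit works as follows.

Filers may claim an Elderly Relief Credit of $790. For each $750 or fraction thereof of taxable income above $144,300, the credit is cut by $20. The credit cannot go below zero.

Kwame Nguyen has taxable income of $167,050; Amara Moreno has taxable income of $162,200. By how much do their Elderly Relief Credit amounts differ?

$140

Kwame ($167,050): Elderly Relief Credit: income exceeds $144,300 by $22,750, which is 31 full-or-partial $750 increments; reduction = 31 × $20 = $620, leaving $170.
Amara ($162,200): Elderly Relief Credit: income exceeds $144,300 by $17,900, which is 24 full-or-partial $750 increments; reduction = 24 × $20 = $480, leaving $310.
Difference: |$170 − $310| = $140.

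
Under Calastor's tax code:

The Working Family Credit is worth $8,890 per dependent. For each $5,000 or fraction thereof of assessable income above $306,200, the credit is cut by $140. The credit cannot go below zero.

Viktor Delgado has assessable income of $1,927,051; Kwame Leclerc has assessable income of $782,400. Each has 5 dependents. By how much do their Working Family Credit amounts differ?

Viktor ($1,927,051): Working Family Credit: base = 5 × $8,890 = $44,450. income exceeds $306,200 by $1,620,851 → 325 increments × $140 = $45,500 ≥ base, so the credit is $0.
Kwame ($782,400): Working Family Credit: base = 5 × $8,890 = $44,450. income exceeds $306,200 by $476,200, which is 96 full-or-partial $5,000 increments; reduction = 96 × $140 = $13,440, leaving $31,010.
Difference: |$0 − $31,010| = $31,010.

$31,010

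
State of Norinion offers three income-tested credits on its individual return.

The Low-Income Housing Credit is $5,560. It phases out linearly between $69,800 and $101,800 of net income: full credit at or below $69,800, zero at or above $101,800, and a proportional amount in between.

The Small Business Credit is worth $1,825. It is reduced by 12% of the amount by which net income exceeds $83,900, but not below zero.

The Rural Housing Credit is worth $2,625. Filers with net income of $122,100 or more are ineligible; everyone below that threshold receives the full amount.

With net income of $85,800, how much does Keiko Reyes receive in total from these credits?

$7,002

Low-Income Housing Credit: $85,800 is $16,000 into a $32,000 phase-out range, leaving 16,000/32,000 of the credit: $5,560 × 16,000/32,000 = $2,780.
Small Business Credit: 12% of the $1,900 excess over $83,900 is $228; credit = $1,825 − $228 = $1,597.
Rural Housing Credit: $85,800 is below the $122,100 cutoff, so the full $2,625 applies.
Total: $2,780 + $1,597 + $2,625 = $7,002.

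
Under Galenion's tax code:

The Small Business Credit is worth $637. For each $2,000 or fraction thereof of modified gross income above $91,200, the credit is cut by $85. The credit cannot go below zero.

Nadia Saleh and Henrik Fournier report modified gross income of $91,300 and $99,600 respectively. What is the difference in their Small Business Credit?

Nadia ($91,300): Small Business Credit: income exceeds $91,200 by $100, which is 1 full-or-partial $2,000 increment; reduction = 1 × $85 = $85, leaving $552.
Henrik ($99,600): Small Business Credit: income exceeds $91,200 by $8,400, which is 5 full-or-partial $2,000 increments; reduction = 5 × $85 = $425, leaving $212.
Difference: |$552 − $212| = $340.

$340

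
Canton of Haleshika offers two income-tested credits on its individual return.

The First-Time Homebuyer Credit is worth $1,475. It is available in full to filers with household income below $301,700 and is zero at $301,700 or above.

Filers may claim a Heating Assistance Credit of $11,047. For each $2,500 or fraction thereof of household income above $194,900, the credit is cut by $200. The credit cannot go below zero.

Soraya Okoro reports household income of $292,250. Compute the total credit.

$4,722

First-Time Homebuyer Credit: $292,250 is below the $301,700 cutoff, so the full $1,475 applies.
Heating Assistance Credit: income exceeds $194,900 by $97,350, which is 39 full-or-partial $2,500 increments; reduction = 39 × $200 = $7,800, leaving $3,247.
Total: $1,475 + $3,247 = $4,722.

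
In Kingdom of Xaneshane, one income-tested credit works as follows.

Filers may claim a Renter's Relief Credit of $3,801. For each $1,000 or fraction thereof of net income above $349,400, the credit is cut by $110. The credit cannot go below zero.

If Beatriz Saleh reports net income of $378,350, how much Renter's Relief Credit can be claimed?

$611

Renter's Relief Credit: income exceeds $349,400 by $28,950, which is 29 full-or-partial $1,000 increments; reduction = 29 × $110 = $3,190, leaving $611.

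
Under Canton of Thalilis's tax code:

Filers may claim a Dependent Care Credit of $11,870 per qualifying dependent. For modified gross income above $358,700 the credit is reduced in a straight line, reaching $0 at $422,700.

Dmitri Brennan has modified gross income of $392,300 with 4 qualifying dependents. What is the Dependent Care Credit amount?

Dependent Care Credit: base = 4 × $11,870 = $47,480. $392,300 is $33,600 into a $64,000 phase-out range, leaving 30,400/64,000 of the credit: $47,480 × 30,400/64,000 = $22,553.

$22,553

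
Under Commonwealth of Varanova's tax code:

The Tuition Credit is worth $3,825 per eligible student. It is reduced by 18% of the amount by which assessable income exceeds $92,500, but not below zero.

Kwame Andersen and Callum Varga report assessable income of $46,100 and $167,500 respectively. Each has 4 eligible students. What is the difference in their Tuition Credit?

Kwame ($46,100): Tuition Credit: base = 4 × $3,825 = $15,300. $46,100 is at or below the $92,500 threshold, so the full $15,300 applies.
Callum ($167,500): Tuition Credit: base = 4 × $3,825 = $15,300. 18% of the $75,000 excess over $92,500 is $13,500; credit = $15,300 − $13,500 = $1,800.
Difference: |$15,300 − $1,800| = $13,500.

$13,500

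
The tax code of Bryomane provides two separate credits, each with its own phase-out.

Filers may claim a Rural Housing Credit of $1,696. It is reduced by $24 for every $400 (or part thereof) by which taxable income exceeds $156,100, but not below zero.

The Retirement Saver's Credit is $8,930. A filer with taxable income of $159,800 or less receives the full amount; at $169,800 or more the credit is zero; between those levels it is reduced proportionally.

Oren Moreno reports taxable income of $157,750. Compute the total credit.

Rural Housing Credit: income exceeds $156,100 by $1,650, which is 5 full-or-partial $400 increments; reduction = 5 × $24 = $120, leaving $1,576.
Retirement Saver's Credit: $157,750 is at or below the $159,800 threshold, so the full $8,930 applies.
Total: $1,576 + $8,930 = $10,506.

$10,506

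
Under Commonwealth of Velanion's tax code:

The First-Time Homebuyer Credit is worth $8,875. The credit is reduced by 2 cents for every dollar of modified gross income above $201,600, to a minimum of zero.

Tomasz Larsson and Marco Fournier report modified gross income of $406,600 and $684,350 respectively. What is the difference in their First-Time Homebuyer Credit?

Tomasz ($406,600): First-Time Homebuyer Credit: 2% of the $205,000 excess over $201,600 is $4,100; credit = $8,875 − $4,100 = $4,775.
Marco ($684,350): First-Time Homebuyer Credit: 2% of the $482,750 excess over $201,600 is $9,655 ≥ base, so the credit is $0.
Difference: |$4,775 − $0| = $4,775.

$4,775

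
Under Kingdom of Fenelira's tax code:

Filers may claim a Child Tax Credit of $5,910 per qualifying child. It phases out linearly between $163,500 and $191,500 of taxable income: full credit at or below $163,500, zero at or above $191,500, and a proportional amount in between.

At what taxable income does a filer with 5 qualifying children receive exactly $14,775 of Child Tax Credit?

$177,500

Full credit = 5 × $5,910 = $29,550.
$14,775 is 14,775/29,550 of the full $29,550, so 14,775/29,550 of the $28,000 range has been used: income = $163,500 + $28,000 × 14,775/29,550 = $177,500.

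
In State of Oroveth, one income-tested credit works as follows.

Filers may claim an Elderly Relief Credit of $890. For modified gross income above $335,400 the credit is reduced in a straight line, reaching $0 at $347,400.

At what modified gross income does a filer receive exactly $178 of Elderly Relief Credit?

$178 is 178/890 of the full $890, so 712/890 of the $12,000 range has been used: income = $335,400 + $12,000 × 712/890 = $345,000.

$345,000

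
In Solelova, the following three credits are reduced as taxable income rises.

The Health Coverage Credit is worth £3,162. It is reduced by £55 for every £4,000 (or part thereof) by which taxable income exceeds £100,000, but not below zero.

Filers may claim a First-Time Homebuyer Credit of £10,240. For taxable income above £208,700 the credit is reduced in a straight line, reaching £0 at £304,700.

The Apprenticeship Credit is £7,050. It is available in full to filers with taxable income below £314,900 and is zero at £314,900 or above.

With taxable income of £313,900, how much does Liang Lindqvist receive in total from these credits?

£7,242

Health Coverage Credit: income exceeds £100,000 by £213,900, which is 54 full-or-partial £4,000 increments; reduction = 54 × £55 = £2,970, leaving £192.
First-Time Homebuyer Credit: £313,900 is at or above £304,700, so the credit is £0.
Apprenticeship Credit: £313,900 is below the £314,900 cutoff, so the full £7,050 applies.
Total: £192 + £0 + £7,050 = £7,242.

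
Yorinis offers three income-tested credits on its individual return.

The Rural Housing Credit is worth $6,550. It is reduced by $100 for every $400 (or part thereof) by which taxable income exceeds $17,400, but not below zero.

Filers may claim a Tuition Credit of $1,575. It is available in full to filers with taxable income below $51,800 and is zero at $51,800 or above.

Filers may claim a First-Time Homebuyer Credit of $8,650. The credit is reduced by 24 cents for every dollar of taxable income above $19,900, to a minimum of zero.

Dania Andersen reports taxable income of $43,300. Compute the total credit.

$4,659

Rural Housing Credit: income exceeds $17,400 by $25,900, which is 65 full-or-partial $400 increments; reduction = 65 × $100 = $6,500, leaving $50.
Tuition Credit: $43,300 is below the $51,800 cutoff, so the full $1,575 applies.
First-Time Homebuyer Credit: 24% of the $23,400 excess over $19,900 is $5,616; credit = $8,650 − $5,616 = $3,034.
Total: $50 + $1,575 + $3,034 = $4,659.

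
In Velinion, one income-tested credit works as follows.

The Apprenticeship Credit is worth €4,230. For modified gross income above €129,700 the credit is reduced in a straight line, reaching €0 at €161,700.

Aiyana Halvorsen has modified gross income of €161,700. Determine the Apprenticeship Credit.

Apprenticeship Credit: €161,700 is at or above €161,700, so the credit is €0.

€0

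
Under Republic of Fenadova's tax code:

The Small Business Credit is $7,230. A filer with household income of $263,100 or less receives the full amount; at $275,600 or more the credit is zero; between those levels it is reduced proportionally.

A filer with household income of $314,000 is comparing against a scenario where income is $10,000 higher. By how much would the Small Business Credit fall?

At $314,000 — $314,000 is at or above $275,600, so the credit is $0.
At $324,000 — $324,000 is at or above $275,600, so the credit is $0.
Lost: $0 − $0 = $0.

$0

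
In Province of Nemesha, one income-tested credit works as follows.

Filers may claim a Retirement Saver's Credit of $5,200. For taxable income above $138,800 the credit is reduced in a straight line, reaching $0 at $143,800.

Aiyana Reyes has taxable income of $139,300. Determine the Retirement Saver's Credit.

Retirement Saver's Credit: $139,300 is $500 into a $5,000 phase-out range, leaving 4,500/5,000 of the credit: $5,200 × 4,500/5,000 = $4,680.

$4,680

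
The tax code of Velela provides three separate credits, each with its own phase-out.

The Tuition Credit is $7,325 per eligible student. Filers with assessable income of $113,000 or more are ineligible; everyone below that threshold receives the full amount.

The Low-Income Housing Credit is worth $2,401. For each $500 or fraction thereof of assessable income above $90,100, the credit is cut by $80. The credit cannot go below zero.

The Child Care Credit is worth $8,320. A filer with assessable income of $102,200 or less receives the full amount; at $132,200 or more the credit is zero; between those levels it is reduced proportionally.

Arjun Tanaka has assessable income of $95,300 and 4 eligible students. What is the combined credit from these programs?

$39,141

Tuition Credit: base = 4 × $7,325 = $29,300. $95,300 is below the $113,000 cutoff, so the full $29,300 applies.
Low-Income Housing Credit: income exceeds $90,100 by $5,200, which is 11 full-or-partial $500 increments; reduction = 11 × $80 = $880, leaving $1,521.
Child Care Credit: $95,300 is at or below the $102,200 threshold, so the full $8,320 applies.
Total: $29,300 + $1,521 + $8,320 = $39,141.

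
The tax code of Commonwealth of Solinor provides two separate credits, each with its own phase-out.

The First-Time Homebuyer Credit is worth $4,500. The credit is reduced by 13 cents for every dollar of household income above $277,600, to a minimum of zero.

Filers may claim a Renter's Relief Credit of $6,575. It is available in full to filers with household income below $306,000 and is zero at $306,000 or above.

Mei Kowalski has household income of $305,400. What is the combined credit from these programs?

$7,461

First-Time Homebuyer Credit: 13% of the $27,800 excess over $277,600 is $3,614; credit = $4,500 − $3,614 = $886.
Renter's Relief Credit: $305,400 is below the $306,000 cutoff, so the full $6,575 applies.
Total: $886 + $6,575 = $7,461.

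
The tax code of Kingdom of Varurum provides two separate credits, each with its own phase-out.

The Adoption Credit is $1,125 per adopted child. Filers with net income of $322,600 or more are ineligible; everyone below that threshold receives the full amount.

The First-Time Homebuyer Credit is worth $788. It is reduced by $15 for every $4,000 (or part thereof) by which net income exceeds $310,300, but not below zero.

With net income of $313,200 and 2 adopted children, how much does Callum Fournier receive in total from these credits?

$3,023

Adoption Credit: base = 2 × $1,125 = $2,250. $313,200 is below the $322,600 cutoff, so the full $2,250 applies.
First-Time Homebuyer Credit: income exceeds $310,300 by $2,900, which is 1 full-or-partial $4,000 increment; reduction = 1 × $15 = $15, leaving $773.
Total: $2,250 + $773 = $3,023.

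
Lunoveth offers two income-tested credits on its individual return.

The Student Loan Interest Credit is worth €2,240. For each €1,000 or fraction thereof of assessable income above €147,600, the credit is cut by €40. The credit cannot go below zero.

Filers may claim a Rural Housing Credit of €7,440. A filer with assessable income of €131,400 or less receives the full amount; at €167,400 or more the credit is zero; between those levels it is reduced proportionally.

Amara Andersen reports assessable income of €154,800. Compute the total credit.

Student Loan Interest Credit: income exceeds €147,600 by €7,200, which is 8 full-or-partial €1,000 increments; reduction = 8 × €40 = €320, leaving €1,920.
Rural Housing Credit: €154,800 is €23,400 into a €36,000 phase-out range, leaving 12,600/36,000 of the credit: €7,440 × 12,600/36,000 = €2,604.
Total: €1,920 + €2,604 = €4,524.

€4,524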